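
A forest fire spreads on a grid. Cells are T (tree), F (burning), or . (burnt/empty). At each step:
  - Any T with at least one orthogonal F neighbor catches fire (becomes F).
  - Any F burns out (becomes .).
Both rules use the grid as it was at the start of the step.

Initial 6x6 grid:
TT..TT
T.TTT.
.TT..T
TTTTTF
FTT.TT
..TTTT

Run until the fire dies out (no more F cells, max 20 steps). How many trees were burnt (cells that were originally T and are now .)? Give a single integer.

Answer: 21

Derivation:
Step 1: +5 fires, +2 burnt (F count now 5)
Step 2: +5 fires, +5 burnt (F count now 5)
Step 3: +4 fires, +5 burnt (F count now 4)
Step 4: +2 fires, +4 burnt (F count now 2)
Step 5: +1 fires, +2 burnt (F count now 1)
Step 6: +1 fires, +1 burnt (F count now 1)
Step 7: +1 fires, +1 burnt (F count now 1)
Step 8: +1 fires, +1 burnt (F count now 1)
Step 9: +1 fires, +1 burnt (F count now 1)
Step 10: +0 fires, +1 burnt (F count now 0)
Fire out after step 10
Initially T: 24, now '.': 33
Total burnt (originally-T cells now '.'): 21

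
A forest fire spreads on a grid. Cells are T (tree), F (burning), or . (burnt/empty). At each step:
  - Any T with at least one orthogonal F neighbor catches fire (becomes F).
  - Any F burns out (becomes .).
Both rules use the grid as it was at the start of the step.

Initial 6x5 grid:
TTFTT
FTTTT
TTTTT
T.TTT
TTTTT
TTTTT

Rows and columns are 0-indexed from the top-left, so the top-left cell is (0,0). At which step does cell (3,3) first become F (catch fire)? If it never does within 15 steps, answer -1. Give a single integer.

Step 1: cell (3,3)='T' (+6 fires, +2 burnt)
Step 2: cell (3,3)='T' (+5 fires, +6 burnt)
Step 3: cell (3,3)='T' (+4 fires, +5 burnt)
Step 4: cell (3,3)='F' (+5 fires, +4 burnt)
  -> target ignites at step 4
Step 5: cell (3,3)='.' (+4 fires, +5 burnt)
Step 6: cell (3,3)='.' (+2 fires, +4 burnt)
Step 7: cell (3,3)='.' (+1 fires, +2 burnt)
Step 8: cell (3,3)='.' (+0 fires, +1 burnt)
  fire out at step 8

4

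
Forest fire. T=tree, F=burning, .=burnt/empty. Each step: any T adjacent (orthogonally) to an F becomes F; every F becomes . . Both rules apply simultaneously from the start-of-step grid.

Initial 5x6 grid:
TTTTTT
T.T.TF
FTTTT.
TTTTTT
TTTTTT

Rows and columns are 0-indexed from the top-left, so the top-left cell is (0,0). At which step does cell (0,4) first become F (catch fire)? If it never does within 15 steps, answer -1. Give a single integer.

Step 1: cell (0,4)='T' (+5 fires, +2 burnt)
Step 2: cell (0,4)='F' (+6 fires, +5 burnt)
  -> target ignites at step 2
Step 3: cell (0,4)='.' (+7 fires, +6 burnt)
Step 4: cell (0,4)='.' (+5 fires, +7 burnt)
Step 5: cell (0,4)='.' (+2 fires, +5 burnt)
Step 6: cell (0,4)='.' (+0 fires, +2 burnt)
  fire out at step 6

2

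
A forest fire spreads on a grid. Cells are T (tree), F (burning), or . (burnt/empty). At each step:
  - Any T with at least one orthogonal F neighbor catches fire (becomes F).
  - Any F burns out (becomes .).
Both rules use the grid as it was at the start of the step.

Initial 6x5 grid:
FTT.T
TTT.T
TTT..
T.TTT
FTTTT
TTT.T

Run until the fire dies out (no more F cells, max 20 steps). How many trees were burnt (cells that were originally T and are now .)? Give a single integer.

Answer: 20

Derivation:
Step 1: +5 fires, +2 burnt (F count now 5)
Step 2: +5 fires, +5 burnt (F count now 5)
Step 3: +5 fires, +5 burnt (F count now 5)
Step 4: +3 fires, +5 burnt (F count now 3)
Step 5: +2 fires, +3 burnt (F count now 2)
Step 6: +0 fires, +2 burnt (F count now 0)
Fire out after step 6
Initially T: 22, now '.': 28
Total burnt (originally-T cells now '.'): 20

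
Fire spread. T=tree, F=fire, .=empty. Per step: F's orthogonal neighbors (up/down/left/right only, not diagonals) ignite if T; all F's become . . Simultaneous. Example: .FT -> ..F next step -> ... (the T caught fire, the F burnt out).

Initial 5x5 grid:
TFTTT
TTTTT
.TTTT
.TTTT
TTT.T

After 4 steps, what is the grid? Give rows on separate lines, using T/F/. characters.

Step 1: 3 trees catch fire, 1 burn out
  F.FTT
  TFTTT
  .TTTT
  .TTTT
  TTT.T
Step 2: 4 trees catch fire, 3 burn out
  ...FT
  F.FTT
  .FTTT
  .TTTT
  TTT.T
Step 3: 4 trees catch fire, 4 burn out
  ....F
  ...FT
  ..FTT
  .FTTT
  TTT.T
Step 4: 4 trees catch fire, 4 burn out
  .....
  ....F
  ...FT
  ..FTT
  TFT.T

.....
....F
...FT
..FTT
TFT.T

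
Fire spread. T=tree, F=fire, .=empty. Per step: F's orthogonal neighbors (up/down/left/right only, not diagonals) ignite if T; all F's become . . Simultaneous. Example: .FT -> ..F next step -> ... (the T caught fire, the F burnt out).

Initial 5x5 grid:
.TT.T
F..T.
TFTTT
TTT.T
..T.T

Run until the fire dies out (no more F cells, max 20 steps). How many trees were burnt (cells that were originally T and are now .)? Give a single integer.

Step 1: +3 fires, +2 burnt (F count now 3)
Step 2: +3 fires, +3 burnt (F count now 3)
Step 3: +3 fires, +3 burnt (F count now 3)
Step 4: +1 fires, +3 burnt (F count now 1)
Step 5: +1 fires, +1 burnt (F count now 1)
Step 6: +0 fires, +1 burnt (F count now 0)
Fire out after step 6
Initially T: 14, now '.': 22
Total burnt (originally-T cells now '.'): 11

Answer: 11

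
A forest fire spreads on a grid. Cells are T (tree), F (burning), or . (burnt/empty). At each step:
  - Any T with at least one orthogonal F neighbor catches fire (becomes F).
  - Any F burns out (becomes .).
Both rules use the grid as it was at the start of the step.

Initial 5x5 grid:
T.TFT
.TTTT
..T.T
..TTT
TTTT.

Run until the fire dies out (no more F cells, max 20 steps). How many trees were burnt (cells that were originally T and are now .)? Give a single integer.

Answer: 15

Derivation:
Step 1: +3 fires, +1 burnt (F count now 3)
Step 2: +2 fires, +3 burnt (F count now 2)
Step 3: +3 fires, +2 burnt (F count now 3)
Step 4: +2 fires, +3 burnt (F count now 2)
Step 5: +2 fires, +2 burnt (F count now 2)
Step 6: +2 fires, +2 burnt (F count now 2)
Step 7: +1 fires, +2 burnt (F count now 1)
Step 8: +0 fires, +1 burnt (F count now 0)
Fire out after step 8
Initially T: 16, now '.': 24
Total burnt (originally-T cells now '.'): 15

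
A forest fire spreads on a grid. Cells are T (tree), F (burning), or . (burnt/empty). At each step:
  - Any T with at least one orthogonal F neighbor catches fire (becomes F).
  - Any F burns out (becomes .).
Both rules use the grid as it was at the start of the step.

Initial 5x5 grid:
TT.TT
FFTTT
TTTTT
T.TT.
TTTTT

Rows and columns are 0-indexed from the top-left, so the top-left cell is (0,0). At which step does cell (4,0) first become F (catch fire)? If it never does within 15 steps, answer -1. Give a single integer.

Step 1: cell (4,0)='T' (+5 fires, +2 burnt)
Step 2: cell (4,0)='T' (+3 fires, +5 burnt)
Step 3: cell (4,0)='F' (+5 fires, +3 burnt)
  -> target ignites at step 3
Step 4: cell (4,0)='.' (+5 fires, +5 burnt)
Step 5: cell (4,0)='.' (+1 fires, +5 burnt)
Step 6: cell (4,0)='.' (+1 fires, +1 burnt)
Step 7: cell (4,0)='.' (+0 fires, +1 burnt)
  fire out at step 7

3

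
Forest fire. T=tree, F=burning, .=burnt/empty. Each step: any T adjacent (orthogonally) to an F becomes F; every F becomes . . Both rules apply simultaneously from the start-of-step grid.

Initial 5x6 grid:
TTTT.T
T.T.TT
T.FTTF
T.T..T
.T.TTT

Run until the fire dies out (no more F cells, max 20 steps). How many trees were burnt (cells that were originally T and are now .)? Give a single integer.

Step 1: +6 fires, +2 burnt (F count now 6)
Step 2: +4 fires, +6 burnt (F count now 4)
Step 3: +3 fires, +4 burnt (F count now 3)
Step 4: +2 fires, +3 burnt (F count now 2)
Step 5: +1 fires, +2 burnt (F count now 1)
Step 6: +1 fires, +1 burnt (F count now 1)
Step 7: +1 fires, +1 burnt (F count now 1)
Step 8: +0 fires, +1 burnt (F count now 0)
Fire out after step 8
Initially T: 19, now '.': 29
Total burnt (originally-T cells now '.'): 18

Answer: 18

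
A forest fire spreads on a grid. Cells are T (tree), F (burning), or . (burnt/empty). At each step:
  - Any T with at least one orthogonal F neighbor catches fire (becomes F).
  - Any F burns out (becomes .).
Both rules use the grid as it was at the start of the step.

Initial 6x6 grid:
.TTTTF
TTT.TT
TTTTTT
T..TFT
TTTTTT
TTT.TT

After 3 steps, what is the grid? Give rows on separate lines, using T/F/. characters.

Step 1: 6 trees catch fire, 2 burn out
  .TTTF.
  TTT.TF
  TTTTFT
  T..F.F
  TTTTFT
  TTT.TT
Step 2: 7 trees catch fire, 6 burn out
  .TTF..
  TTT.F.
  TTTF.F
  T.....
  TTTF.F
  TTT.FT
Step 3: 4 trees catch fire, 7 burn out
  .TF...
  TTT...
  TTF...
  T.....
  TTF...
  TTT..F

.TF...
TTT...
TTF...
T.....
TTF...
TTT..F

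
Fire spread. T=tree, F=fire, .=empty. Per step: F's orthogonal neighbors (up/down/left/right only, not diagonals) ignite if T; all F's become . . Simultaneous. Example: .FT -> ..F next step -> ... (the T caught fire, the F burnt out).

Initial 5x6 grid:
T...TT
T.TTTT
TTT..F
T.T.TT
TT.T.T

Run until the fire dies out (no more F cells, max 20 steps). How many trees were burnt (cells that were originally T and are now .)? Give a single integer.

Step 1: +2 fires, +1 burnt (F count now 2)
Step 2: +4 fires, +2 burnt (F count now 4)
Step 3: +2 fires, +4 burnt (F count now 2)
Step 4: +1 fires, +2 burnt (F count now 1)
Step 5: +1 fires, +1 burnt (F count now 1)
Step 6: +2 fires, +1 burnt (F count now 2)
Step 7: +1 fires, +2 burnt (F count now 1)
Step 8: +2 fires, +1 burnt (F count now 2)
Step 9: +2 fires, +2 burnt (F count now 2)
Step 10: +1 fires, +2 burnt (F count now 1)
Step 11: +0 fires, +1 burnt (F count now 0)
Fire out after step 11
Initially T: 19, now '.': 29
Total burnt (originally-T cells now '.'): 18

Answer: 18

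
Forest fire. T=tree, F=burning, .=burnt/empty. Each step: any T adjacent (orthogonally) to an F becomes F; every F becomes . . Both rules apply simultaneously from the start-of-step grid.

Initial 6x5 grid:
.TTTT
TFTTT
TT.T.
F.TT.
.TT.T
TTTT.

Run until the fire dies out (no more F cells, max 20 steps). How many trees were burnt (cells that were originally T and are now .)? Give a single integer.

Step 1: +5 fires, +2 burnt (F count now 5)
Step 2: +2 fires, +5 burnt (F count now 2)
Step 3: +3 fires, +2 burnt (F count now 3)
Step 4: +2 fires, +3 burnt (F count now 2)
Step 5: +1 fires, +2 burnt (F count now 1)
Step 6: +1 fires, +1 burnt (F count now 1)
Step 7: +2 fires, +1 burnt (F count now 2)
Step 8: +2 fires, +2 burnt (F count now 2)
Step 9: +1 fires, +2 burnt (F count now 1)
Step 10: +0 fires, +1 burnt (F count now 0)
Fire out after step 10
Initially T: 20, now '.': 29
Total burnt (originally-T cells now '.'): 19

Answer: 19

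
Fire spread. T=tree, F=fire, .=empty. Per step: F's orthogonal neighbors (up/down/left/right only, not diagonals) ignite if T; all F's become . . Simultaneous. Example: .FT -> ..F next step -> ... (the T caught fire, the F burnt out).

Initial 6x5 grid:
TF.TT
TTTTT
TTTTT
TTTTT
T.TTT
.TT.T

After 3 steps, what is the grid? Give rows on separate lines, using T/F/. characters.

Step 1: 2 trees catch fire, 1 burn out
  F..TT
  TFTTT
  TTTTT
  TTTTT
  T.TTT
  .TT.T
Step 2: 3 trees catch fire, 2 burn out
  ...TT
  F.FTT
  TFTTT
  TTTTT
  T.TTT
  .TT.T
Step 3: 4 trees catch fire, 3 burn out
  ...TT
  ...FT
  F.FTT
  TFTTT
  T.TTT
  .TT.T

...TT
...FT
F.FTT
TFTTT
T.TTT
.TT.T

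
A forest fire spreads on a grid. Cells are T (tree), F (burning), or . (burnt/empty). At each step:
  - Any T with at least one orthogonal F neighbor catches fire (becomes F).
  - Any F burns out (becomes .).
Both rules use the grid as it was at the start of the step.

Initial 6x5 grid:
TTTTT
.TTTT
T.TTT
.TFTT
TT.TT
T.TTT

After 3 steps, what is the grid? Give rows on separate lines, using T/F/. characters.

Step 1: 3 trees catch fire, 1 burn out
  TTTTT
  .TTTT
  T.FTT
  .F.FT
  TT.TT
  T.TTT
Step 2: 5 trees catch fire, 3 burn out
  TTTTT
  .TFTT
  T..FT
  ....F
  TF.FT
  T.TTT
Step 3: 7 trees catch fire, 5 burn out
  TTFTT
  .F.FT
  T...F
  .....
  F...F
  T.TFT

TTFTT
.F.FT
T...F
.....
F...F
T.TFT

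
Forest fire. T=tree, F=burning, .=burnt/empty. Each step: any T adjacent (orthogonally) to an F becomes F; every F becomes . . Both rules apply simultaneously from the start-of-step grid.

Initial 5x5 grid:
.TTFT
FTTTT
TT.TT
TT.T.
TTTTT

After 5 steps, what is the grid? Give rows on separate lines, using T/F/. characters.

Step 1: 5 trees catch fire, 2 burn out
  .TF.F
  .FTFT
  FT.TT
  TT.T.
  TTTTT
Step 2: 6 trees catch fire, 5 burn out
  .F...
  ..F.F
  .F.FT
  FT.T.
  TTTTT
Step 3: 4 trees catch fire, 6 burn out
  .....
  .....
  ....F
  .F.F.
  FTTTT
Step 4: 2 trees catch fire, 4 burn out
  .....
  .....
  .....
  .....
  .FTFT
Step 5: 2 trees catch fire, 2 burn out
  .....
  .....
  .....
  .....
  ..F.F

.....
.....
.....
.....
..F.F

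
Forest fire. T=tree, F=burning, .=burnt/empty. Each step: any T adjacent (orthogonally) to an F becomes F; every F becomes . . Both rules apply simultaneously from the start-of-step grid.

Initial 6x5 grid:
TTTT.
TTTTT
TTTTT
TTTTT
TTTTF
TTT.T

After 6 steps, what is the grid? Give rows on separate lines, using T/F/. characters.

Step 1: 3 trees catch fire, 1 burn out
  TTTT.
  TTTTT
  TTTTT
  TTTTF
  TTTF.
  TTT.F
Step 2: 3 trees catch fire, 3 burn out
  TTTT.
  TTTTT
  TTTTF
  TTTF.
  TTF..
  TTT..
Step 3: 5 trees catch fire, 3 burn out
  TTTT.
  TTTTF
  TTTF.
  TTF..
  TF...
  TTF..
Step 4: 5 trees catch fire, 5 burn out
  TTTT.
  TTTF.
  TTF..
  TF...
  F....
  TF...
Step 5: 5 trees catch fire, 5 burn out
  TTTF.
  TTF..
  TF...
  F....
  .....
  F....
Step 6: 3 trees catch fire, 5 burn out
  TTF..
  TF...
  F....
  .....
  .....
  .....

TTF..
TF...
F....
.....
.....
.....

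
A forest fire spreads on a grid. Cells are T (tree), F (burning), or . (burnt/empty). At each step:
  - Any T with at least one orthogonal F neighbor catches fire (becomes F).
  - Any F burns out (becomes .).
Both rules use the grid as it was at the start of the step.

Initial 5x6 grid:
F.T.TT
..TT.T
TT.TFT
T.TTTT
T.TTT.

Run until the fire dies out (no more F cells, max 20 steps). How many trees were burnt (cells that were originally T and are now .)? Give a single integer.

Step 1: +3 fires, +2 burnt (F count now 3)
Step 2: +5 fires, +3 burnt (F count now 5)
Step 3: +4 fires, +5 burnt (F count now 4)
Step 4: +3 fires, +4 burnt (F count now 3)
Step 5: +0 fires, +3 burnt (F count now 0)
Fire out after step 5
Initially T: 19, now '.': 26
Total burnt (originally-T cells now '.'): 15

Answer: 15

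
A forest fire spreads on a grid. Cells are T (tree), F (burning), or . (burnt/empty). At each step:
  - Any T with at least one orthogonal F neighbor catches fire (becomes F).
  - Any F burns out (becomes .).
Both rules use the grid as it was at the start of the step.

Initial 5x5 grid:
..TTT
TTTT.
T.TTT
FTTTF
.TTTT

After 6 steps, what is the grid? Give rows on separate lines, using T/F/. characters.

Step 1: 5 trees catch fire, 2 burn out
  ..TTT
  TTTT.
  F.TTF
  .FTF.
  .TTTF
Step 2: 5 trees catch fire, 5 burn out
  ..TTT
  FTTT.
  ..TF.
  ..F..
  .FTF.
Step 3: 4 trees catch fire, 5 burn out
  ..TTT
  .FTF.
  ..F..
  .....
  ..F..
Step 4: 2 trees catch fire, 4 burn out
  ..TFT
  ..F..
  .....
  .....
  .....
Step 5: 2 trees catch fire, 2 burn out
  ..F.F
  .....
  .....
  .....
  .....
Step 6: 0 trees catch fire, 2 burn out
  .....
  .....
  .....
  .....
  .....

.....
.....
.....
.....
.....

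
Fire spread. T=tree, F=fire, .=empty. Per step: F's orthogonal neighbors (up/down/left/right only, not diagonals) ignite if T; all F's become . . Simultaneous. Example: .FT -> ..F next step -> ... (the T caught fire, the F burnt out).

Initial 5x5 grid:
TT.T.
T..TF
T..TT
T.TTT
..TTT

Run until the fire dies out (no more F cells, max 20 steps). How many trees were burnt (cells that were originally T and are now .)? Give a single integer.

Step 1: +2 fires, +1 burnt (F count now 2)
Step 2: +3 fires, +2 burnt (F count now 3)
Step 3: +2 fires, +3 burnt (F count now 2)
Step 4: +2 fires, +2 burnt (F count now 2)
Step 5: +1 fires, +2 burnt (F count now 1)
Step 6: +0 fires, +1 burnt (F count now 0)
Fire out after step 6
Initially T: 15, now '.': 20
Total burnt (originally-T cells now '.'): 10

Answer: 10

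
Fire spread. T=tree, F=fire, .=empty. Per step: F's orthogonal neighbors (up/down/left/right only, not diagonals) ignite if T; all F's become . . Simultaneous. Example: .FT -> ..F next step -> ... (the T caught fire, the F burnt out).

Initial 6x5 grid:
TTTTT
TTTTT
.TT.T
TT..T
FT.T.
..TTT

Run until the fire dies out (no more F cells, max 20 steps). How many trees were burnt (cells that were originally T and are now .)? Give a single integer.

Step 1: +2 fires, +1 burnt (F count now 2)
Step 2: +1 fires, +2 burnt (F count now 1)
Step 3: +1 fires, +1 burnt (F count now 1)
Step 4: +2 fires, +1 burnt (F count now 2)
Step 5: +3 fires, +2 burnt (F count now 3)
Step 6: +3 fires, +3 burnt (F count now 3)
Step 7: +2 fires, +3 burnt (F count now 2)
Step 8: +2 fires, +2 burnt (F count now 2)
Step 9: +1 fires, +2 burnt (F count now 1)
Step 10: +0 fires, +1 burnt (F count now 0)
Fire out after step 10
Initially T: 21, now '.': 26
Total burnt (originally-T cells now '.'): 17

Answer: 17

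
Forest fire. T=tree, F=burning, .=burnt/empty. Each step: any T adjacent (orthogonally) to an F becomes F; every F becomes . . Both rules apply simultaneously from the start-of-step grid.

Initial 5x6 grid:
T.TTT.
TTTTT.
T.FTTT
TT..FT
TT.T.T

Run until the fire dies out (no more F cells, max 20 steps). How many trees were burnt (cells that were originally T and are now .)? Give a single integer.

Step 1: +4 fires, +2 burnt (F count now 4)
Step 2: +6 fires, +4 burnt (F count now 6)
Step 3: +3 fires, +6 burnt (F count now 3)
Step 4: +2 fires, +3 burnt (F count now 2)
Step 5: +1 fires, +2 burnt (F count now 1)
Step 6: +2 fires, +1 burnt (F count now 2)
Step 7: +1 fires, +2 burnt (F count now 1)
Step 8: +0 fires, +1 burnt (F count now 0)
Fire out after step 8
Initially T: 20, now '.': 29
Total burnt (originally-T cells now '.'): 19

Answer: 19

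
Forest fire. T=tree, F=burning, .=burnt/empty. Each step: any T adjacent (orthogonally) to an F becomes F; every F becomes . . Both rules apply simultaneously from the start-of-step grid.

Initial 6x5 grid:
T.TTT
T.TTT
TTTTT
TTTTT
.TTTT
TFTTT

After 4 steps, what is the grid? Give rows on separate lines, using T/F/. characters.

Step 1: 3 trees catch fire, 1 burn out
  T.TTT
  T.TTT
  TTTTT
  TTTTT
  .FTTT
  F.FTT
Step 2: 3 trees catch fire, 3 burn out
  T.TTT
  T.TTT
  TTTTT
  TFTTT
  ..FTT
  ...FT
Step 3: 5 trees catch fire, 3 burn out
  T.TTT
  T.TTT
  TFTTT
  F.FTT
  ...FT
  ....F
Step 4: 4 trees catch fire, 5 burn out
  T.TTT
  T.TTT
  F.FTT
  ...FT
  ....F
  .....

T.TTT
T.TTT
F.FTT
...FT
....F
.....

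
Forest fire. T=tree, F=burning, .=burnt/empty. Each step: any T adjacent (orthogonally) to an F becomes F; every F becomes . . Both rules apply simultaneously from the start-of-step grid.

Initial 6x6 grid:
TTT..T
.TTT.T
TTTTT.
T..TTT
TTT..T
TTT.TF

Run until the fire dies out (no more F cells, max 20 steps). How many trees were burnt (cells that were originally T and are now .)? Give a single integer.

Step 1: +2 fires, +1 burnt (F count now 2)
Step 2: +1 fires, +2 burnt (F count now 1)
Step 3: +1 fires, +1 burnt (F count now 1)
Step 4: +2 fires, +1 burnt (F count now 2)
Step 5: +1 fires, +2 burnt (F count now 1)
Step 6: +2 fires, +1 burnt (F count now 2)
Step 7: +2 fires, +2 burnt (F count now 2)
Step 8: +3 fires, +2 burnt (F count now 3)
Step 9: +2 fires, +3 burnt (F count now 2)
Step 10: +2 fires, +2 burnt (F count now 2)
Step 11: +2 fires, +2 burnt (F count now 2)
Step 12: +2 fires, +2 burnt (F count now 2)
Step 13: +1 fires, +2 burnt (F count now 1)
Step 14: +0 fires, +1 burnt (F count now 0)
Fire out after step 14
Initially T: 25, now '.': 34
Total burnt (originally-T cells now '.'): 23

Answer: 23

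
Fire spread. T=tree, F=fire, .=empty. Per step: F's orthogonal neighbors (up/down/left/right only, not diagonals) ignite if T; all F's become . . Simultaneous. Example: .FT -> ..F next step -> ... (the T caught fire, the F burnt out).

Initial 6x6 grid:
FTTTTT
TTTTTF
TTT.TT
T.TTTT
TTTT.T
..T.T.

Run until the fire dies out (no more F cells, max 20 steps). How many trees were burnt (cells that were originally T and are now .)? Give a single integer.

Answer: 26

Derivation:
Step 1: +5 fires, +2 burnt (F count now 5)
Step 2: +7 fires, +5 burnt (F count now 7)
Step 3: +6 fires, +7 burnt (F count now 6)
Step 4: +3 fires, +6 burnt (F count now 3)
Step 5: +3 fires, +3 burnt (F count now 3)
Step 6: +1 fires, +3 burnt (F count now 1)
Step 7: +1 fires, +1 burnt (F count now 1)
Step 8: +0 fires, +1 burnt (F count now 0)
Fire out after step 8
Initially T: 27, now '.': 35
Total burnt (originally-T cells now '.'): 26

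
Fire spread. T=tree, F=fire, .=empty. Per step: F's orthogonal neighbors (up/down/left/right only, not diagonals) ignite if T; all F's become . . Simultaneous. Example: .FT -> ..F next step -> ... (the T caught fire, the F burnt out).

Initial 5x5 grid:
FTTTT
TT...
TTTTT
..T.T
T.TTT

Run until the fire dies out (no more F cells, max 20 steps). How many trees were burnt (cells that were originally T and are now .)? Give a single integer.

Step 1: +2 fires, +1 burnt (F count now 2)
Step 2: +3 fires, +2 burnt (F count now 3)
Step 3: +2 fires, +3 burnt (F count now 2)
Step 4: +2 fires, +2 burnt (F count now 2)
Step 5: +2 fires, +2 burnt (F count now 2)
Step 6: +2 fires, +2 burnt (F count now 2)
Step 7: +2 fires, +2 burnt (F count now 2)
Step 8: +1 fires, +2 burnt (F count now 1)
Step 9: +0 fires, +1 burnt (F count now 0)
Fire out after step 9
Initially T: 17, now '.': 24
Total burnt (originally-T cells now '.'): 16

Answer: 16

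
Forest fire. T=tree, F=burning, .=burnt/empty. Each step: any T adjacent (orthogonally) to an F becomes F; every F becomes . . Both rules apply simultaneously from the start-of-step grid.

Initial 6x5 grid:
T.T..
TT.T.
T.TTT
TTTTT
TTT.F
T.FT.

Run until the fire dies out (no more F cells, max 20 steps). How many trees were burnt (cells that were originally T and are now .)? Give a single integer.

Answer: 18

Derivation:
Step 1: +3 fires, +2 burnt (F count now 3)
Step 2: +4 fires, +3 burnt (F count now 4)
Step 3: +4 fires, +4 burnt (F count now 4)
Step 4: +3 fires, +4 burnt (F count now 3)
Step 5: +1 fires, +3 burnt (F count now 1)
Step 6: +1 fires, +1 burnt (F count now 1)
Step 7: +2 fires, +1 burnt (F count now 2)
Step 8: +0 fires, +2 burnt (F count now 0)
Fire out after step 8
Initially T: 19, now '.': 29
Total burnt (originally-T cells now '.'): 18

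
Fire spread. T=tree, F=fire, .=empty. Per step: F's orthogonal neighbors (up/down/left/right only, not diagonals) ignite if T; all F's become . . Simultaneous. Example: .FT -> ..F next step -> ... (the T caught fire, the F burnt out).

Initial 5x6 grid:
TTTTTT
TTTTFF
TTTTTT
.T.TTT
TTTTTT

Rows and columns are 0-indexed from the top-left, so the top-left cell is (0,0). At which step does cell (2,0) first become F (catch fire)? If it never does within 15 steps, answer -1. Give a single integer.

Step 1: cell (2,0)='T' (+5 fires, +2 burnt)
Step 2: cell (2,0)='T' (+5 fires, +5 burnt)
Step 3: cell (2,0)='T' (+6 fires, +5 burnt)
Step 4: cell (2,0)='T' (+4 fires, +6 burnt)
Step 5: cell (2,0)='F' (+4 fires, +4 burnt)
  -> target ignites at step 5
Step 6: cell (2,0)='.' (+1 fires, +4 burnt)
Step 7: cell (2,0)='.' (+1 fires, +1 burnt)
Step 8: cell (2,0)='.' (+0 fires, +1 burnt)
  fire out at step 8

5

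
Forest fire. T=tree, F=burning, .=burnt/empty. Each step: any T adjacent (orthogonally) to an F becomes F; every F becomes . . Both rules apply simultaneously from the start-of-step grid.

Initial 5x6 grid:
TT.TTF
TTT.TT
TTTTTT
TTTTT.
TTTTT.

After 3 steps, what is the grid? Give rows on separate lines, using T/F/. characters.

Step 1: 2 trees catch fire, 1 burn out
  TT.TF.
  TTT.TF
  TTTTTT
  TTTTT.
  TTTTT.
Step 2: 3 trees catch fire, 2 burn out
  TT.F..
  TTT.F.
  TTTTTF
  TTTTT.
  TTTTT.
Step 3: 1 trees catch fire, 3 burn out
  TT....
  TTT...
  TTTTF.
  TTTTT.
  TTTTT.

TT....
TTT...
TTTTF.
TTTTT.
TTTTT.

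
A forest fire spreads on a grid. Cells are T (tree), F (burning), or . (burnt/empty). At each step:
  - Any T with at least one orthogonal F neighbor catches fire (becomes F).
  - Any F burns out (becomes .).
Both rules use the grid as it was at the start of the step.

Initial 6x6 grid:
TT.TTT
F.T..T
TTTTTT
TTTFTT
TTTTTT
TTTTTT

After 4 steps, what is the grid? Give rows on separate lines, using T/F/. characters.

Step 1: 6 trees catch fire, 2 burn out
  FT.TTT
  ..T..T
  FTTFTT
  TTF.FT
  TTTFTT
  TTTTTT
Step 2: 10 trees catch fire, 6 burn out
  .F.TTT
  ..T..T
  .FF.FT
  FF...F
  TTF.FT
  TTTFTT
Step 3: 7 trees catch fire, 10 burn out
  ...TTT
  ..F..T
  .....F
  ......
  FF...F
  TTF.FT
Step 4: 4 trees catch fire, 7 burn out
  ...TTT
  .....F
  ......
  ......
  ......
  FF...F

...TTT
.....F
......
......
......
FF...F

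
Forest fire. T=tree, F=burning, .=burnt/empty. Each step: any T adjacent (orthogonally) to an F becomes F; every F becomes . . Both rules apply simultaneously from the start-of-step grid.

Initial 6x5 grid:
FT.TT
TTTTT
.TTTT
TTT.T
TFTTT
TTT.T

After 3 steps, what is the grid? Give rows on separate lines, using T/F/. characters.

Step 1: 6 trees catch fire, 2 burn out
  .F.TT
  FTTTT
  .TTTT
  TFT.T
  F.FTT
  TFT.T
Step 2: 7 trees catch fire, 6 burn out
  ...TT
  .FTTT
  .FTTT
  F.F.T
  ...FT
  F.F.T
Step 3: 3 trees catch fire, 7 burn out
  ...TT
  ..FTT
  ..FTT
  ....T
  ....F
  ....T

...TT
..FTT
..FTT
....T
....F
....T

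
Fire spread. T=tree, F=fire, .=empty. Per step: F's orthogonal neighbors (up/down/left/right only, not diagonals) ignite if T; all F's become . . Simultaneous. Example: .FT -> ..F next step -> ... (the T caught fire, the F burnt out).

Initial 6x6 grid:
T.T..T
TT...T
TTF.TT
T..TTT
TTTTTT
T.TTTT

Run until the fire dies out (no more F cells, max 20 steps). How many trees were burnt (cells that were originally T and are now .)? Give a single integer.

Answer: 24

Derivation:
Step 1: +1 fires, +1 burnt (F count now 1)
Step 2: +2 fires, +1 burnt (F count now 2)
Step 3: +2 fires, +2 burnt (F count now 2)
Step 4: +2 fires, +2 burnt (F count now 2)
Step 5: +2 fires, +2 burnt (F count now 2)
Step 6: +1 fires, +2 burnt (F count now 1)
Step 7: +2 fires, +1 burnt (F count now 2)
Step 8: +3 fires, +2 burnt (F count now 3)
Step 9: +3 fires, +3 burnt (F count now 3)
Step 10: +3 fires, +3 burnt (F count now 3)
Step 11: +1 fires, +3 burnt (F count now 1)
Step 12: +1 fires, +1 burnt (F count now 1)
Step 13: +1 fires, +1 burnt (F count now 1)
Step 14: +0 fires, +1 burnt (F count now 0)
Fire out after step 14
Initially T: 25, now '.': 35
Total burnt (originally-T cells now '.'): 24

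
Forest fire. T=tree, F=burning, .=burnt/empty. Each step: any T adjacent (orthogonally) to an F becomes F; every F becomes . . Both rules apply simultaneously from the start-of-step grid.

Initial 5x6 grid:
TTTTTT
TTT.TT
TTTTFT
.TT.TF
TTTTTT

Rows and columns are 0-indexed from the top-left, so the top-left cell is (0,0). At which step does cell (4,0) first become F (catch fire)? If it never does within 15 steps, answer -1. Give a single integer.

Step 1: cell (4,0)='T' (+5 fires, +2 burnt)
Step 2: cell (4,0)='T' (+4 fires, +5 burnt)
Step 3: cell (4,0)='T' (+6 fires, +4 burnt)
Step 4: cell (4,0)='T' (+5 fires, +6 burnt)
Step 5: cell (4,0)='T' (+3 fires, +5 burnt)
Step 6: cell (4,0)='F' (+2 fires, +3 burnt)
  -> target ignites at step 6
Step 7: cell (4,0)='.' (+0 fires, +2 burnt)
  fire out at step 7

6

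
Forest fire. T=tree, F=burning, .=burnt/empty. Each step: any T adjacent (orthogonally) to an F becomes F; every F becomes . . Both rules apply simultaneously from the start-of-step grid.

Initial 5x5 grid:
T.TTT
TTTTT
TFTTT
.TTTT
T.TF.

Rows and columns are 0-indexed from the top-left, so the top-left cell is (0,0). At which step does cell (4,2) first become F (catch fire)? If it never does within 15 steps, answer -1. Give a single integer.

Step 1: cell (4,2)='F' (+6 fires, +2 burnt)
  -> target ignites at step 1
Step 2: cell (4,2)='.' (+5 fires, +6 burnt)
Step 3: cell (4,2)='.' (+4 fires, +5 burnt)
Step 4: cell (4,2)='.' (+2 fires, +4 burnt)
Step 5: cell (4,2)='.' (+1 fires, +2 burnt)
Step 6: cell (4,2)='.' (+0 fires, +1 burnt)
  fire out at step 6

1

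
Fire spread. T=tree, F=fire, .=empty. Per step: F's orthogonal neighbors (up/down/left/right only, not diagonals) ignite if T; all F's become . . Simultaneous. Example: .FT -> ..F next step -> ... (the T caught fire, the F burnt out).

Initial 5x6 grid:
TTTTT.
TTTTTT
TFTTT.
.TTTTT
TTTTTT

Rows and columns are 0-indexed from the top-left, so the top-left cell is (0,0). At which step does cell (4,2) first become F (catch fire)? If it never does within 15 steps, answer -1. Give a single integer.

Step 1: cell (4,2)='T' (+4 fires, +1 burnt)
Step 2: cell (4,2)='T' (+6 fires, +4 burnt)
Step 3: cell (4,2)='F' (+7 fires, +6 burnt)
  -> target ignites at step 3
Step 4: cell (4,2)='.' (+4 fires, +7 burnt)
Step 5: cell (4,2)='.' (+4 fires, +4 burnt)
Step 6: cell (4,2)='.' (+1 fires, +4 burnt)
Step 7: cell (4,2)='.' (+0 fires, +1 burnt)
  fire out at step 7

3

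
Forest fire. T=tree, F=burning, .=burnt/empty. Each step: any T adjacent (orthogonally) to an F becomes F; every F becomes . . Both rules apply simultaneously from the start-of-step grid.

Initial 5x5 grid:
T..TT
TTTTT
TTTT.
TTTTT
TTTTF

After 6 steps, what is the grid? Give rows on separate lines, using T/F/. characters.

Step 1: 2 trees catch fire, 1 burn out
  T..TT
  TTTTT
  TTTT.
  TTTTF
  TTTF.
Step 2: 2 trees catch fire, 2 burn out
  T..TT
  TTTTT
  TTTT.
  TTTF.
  TTF..
Step 3: 3 trees catch fire, 2 burn out
  T..TT
  TTTTT
  TTTF.
  TTF..
  TF...
Step 4: 4 trees catch fire, 3 burn out
  T..TT
  TTTFT
  TTF..
  TF...
  F....
Step 5: 5 trees catch fire, 4 burn out
  T..FT
  TTF.F
  TF...
  F....
  .....
Step 6: 3 trees catch fire, 5 burn out
  T...F
  TF...
  F....
  .....
  .....

T...F
TF...
F....
.....
.....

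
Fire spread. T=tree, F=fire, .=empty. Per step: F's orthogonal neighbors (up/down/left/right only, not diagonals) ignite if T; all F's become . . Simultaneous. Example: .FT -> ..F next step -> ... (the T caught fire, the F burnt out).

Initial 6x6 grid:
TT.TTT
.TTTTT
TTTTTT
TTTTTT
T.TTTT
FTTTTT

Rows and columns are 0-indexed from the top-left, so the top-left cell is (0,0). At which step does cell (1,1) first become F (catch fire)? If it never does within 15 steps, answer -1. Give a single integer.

Step 1: cell (1,1)='T' (+2 fires, +1 burnt)
Step 2: cell (1,1)='T' (+2 fires, +2 burnt)
Step 3: cell (1,1)='T' (+4 fires, +2 burnt)
Step 4: cell (1,1)='T' (+4 fires, +4 burnt)
Step 5: cell (1,1)='F' (+5 fires, +4 burnt)
  -> target ignites at step 5
Step 6: cell (1,1)='.' (+5 fires, +5 burnt)
Step 7: cell (1,1)='.' (+4 fires, +5 burnt)
Step 8: cell (1,1)='.' (+3 fires, +4 burnt)
Step 9: cell (1,1)='.' (+2 fires, +3 burnt)
Step 10: cell (1,1)='.' (+1 fires, +2 burnt)
Step 11: cell (1,1)='.' (+0 fires, +1 burnt)
  fire out at step 11

5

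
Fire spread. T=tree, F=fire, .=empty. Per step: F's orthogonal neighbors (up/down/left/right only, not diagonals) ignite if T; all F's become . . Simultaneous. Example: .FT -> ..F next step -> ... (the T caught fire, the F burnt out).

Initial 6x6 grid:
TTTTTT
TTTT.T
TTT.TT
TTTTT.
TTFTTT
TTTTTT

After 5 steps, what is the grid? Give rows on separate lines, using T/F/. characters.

Step 1: 4 trees catch fire, 1 burn out
  TTTTTT
  TTTT.T
  TTT.TT
  TTFTT.
  TF.FTT
  TTFTTT
Step 2: 7 trees catch fire, 4 burn out
  TTTTTT
  TTTT.T
  TTF.TT
  TF.FT.
  F...FT
  TF.FTT
Step 3: 7 trees catch fire, 7 burn out
  TTTTTT
  TTFT.T
  TF..TT
  F...F.
  .....F
  F...FT
Step 4: 6 trees catch fire, 7 burn out
  TTFTTT
  TF.F.T
  F...FT
  ......
  ......
  .....F
Step 5: 4 trees catch fire, 6 burn out
  TF.FTT
  F....T
  .....F
  ......
  ......
  ......

TF.FTT
F....T
.....F
......
......
......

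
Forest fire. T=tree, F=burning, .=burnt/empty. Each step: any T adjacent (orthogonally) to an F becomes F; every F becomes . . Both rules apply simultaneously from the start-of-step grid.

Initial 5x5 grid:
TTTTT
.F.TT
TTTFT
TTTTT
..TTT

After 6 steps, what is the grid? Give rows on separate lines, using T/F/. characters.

Step 1: 6 trees catch fire, 2 burn out
  TFTTT
  ...FT
  TFF.F
  TTTFT
  ..TTT
Step 2: 9 trees catch fire, 6 burn out
  F.FFT
  ....F
  F....
  TFF.F
  ..TFT
Step 3: 4 trees catch fire, 9 burn out
  ....F
  .....
  .....
  F....
  ..F.F
Step 4: 0 trees catch fire, 4 burn out
  .....
  .....
  .....
  .....
  .....
Step 5: 0 trees catch fire, 0 burn out
  .....
  .....
  .....
  .....
  .....
Step 6: 0 trees catch fire, 0 burn out
  .....
  .....
  .....
  .....
  .....

.....
.....
.....
.....
.....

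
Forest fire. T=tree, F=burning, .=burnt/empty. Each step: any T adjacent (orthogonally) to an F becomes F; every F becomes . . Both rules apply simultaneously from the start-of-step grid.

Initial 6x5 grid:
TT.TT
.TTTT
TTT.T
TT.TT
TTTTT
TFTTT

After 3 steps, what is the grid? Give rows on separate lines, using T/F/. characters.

Step 1: 3 trees catch fire, 1 burn out
  TT.TT
  .TTTT
  TTT.T
  TT.TT
  TFTTT
  F.FTT
Step 2: 4 trees catch fire, 3 burn out
  TT.TT
  .TTTT
  TTT.T
  TF.TT
  F.FTT
  ...FT
Step 3: 4 trees catch fire, 4 burn out
  TT.TT
  .TTTT
  TFT.T
  F..TT
  ...FT
  ....F

TT.TT
.TTTT
TFT.T
F..TT
...FT
....F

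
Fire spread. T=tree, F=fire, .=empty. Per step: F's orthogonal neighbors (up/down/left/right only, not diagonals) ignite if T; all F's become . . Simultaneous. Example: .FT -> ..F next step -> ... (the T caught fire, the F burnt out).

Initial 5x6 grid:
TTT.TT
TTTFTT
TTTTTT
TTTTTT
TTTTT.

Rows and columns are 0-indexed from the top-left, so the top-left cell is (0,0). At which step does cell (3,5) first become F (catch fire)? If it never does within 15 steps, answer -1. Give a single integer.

Step 1: cell (3,5)='T' (+3 fires, +1 burnt)
Step 2: cell (3,5)='T' (+7 fires, +3 burnt)
Step 3: cell (3,5)='T' (+8 fires, +7 burnt)
Step 4: cell (3,5)='F' (+6 fires, +8 burnt)
  -> target ignites at step 4
Step 5: cell (3,5)='.' (+2 fires, +6 burnt)
Step 6: cell (3,5)='.' (+1 fires, +2 burnt)
Step 7: cell (3,5)='.' (+0 fires, +1 burnt)
  fire out at step 7

4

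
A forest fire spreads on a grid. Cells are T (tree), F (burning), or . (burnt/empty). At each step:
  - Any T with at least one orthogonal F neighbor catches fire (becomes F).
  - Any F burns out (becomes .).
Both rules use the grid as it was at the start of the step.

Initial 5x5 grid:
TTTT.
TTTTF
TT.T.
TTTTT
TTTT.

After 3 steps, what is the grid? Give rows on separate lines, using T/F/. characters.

Step 1: 1 trees catch fire, 1 burn out
  TTTT.
  TTTF.
  TT.T.
  TTTTT
  TTTT.
Step 2: 3 trees catch fire, 1 burn out
  TTTF.
  TTF..
  TT.F.
  TTTTT
  TTTT.
Step 3: 3 trees catch fire, 3 burn out
  TTF..
  TF...
  TT...
  TTTFT
  TTTT.

TTF..
TF...
TT...
TTTFT
TTTT.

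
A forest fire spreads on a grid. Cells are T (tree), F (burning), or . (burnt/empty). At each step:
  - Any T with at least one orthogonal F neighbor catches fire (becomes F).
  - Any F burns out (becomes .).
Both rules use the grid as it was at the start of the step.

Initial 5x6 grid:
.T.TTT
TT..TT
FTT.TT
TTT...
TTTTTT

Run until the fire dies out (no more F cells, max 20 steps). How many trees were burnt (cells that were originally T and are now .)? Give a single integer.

Step 1: +3 fires, +1 burnt (F count now 3)
Step 2: +4 fires, +3 burnt (F count now 4)
Step 3: +3 fires, +4 burnt (F count now 3)
Step 4: +1 fires, +3 burnt (F count now 1)
Step 5: +1 fires, +1 burnt (F count now 1)
Step 6: +1 fires, +1 burnt (F count now 1)
Step 7: +1 fires, +1 burnt (F count now 1)
Step 8: +0 fires, +1 burnt (F count now 0)
Fire out after step 8
Initially T: 21, now '.': 23
Total burnt (originally-T cells now '.'): 14

Answer: 14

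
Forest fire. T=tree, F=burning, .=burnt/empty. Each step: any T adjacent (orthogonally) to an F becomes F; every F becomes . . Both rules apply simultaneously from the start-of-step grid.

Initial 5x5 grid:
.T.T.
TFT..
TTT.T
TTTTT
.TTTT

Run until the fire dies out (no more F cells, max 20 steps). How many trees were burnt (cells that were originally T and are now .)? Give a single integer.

Answer: 16

Derivation:
Step 1: +4 fires, +1 burnt (F count now 4)
Step 2: +3 fires, +4 burnt (F count now 3)
Step 3: +3 fires, +3 burnt (F count now 3)
Step 4: +2 fires, +3 burnt (F count now 2)
Step 5: +2 fires, +2 burnt (F count now 2)
Step 6: +2 fires, +2 burnt (F count now 2)
Step 7: +0 fires, +2 burnt (F count now 0)
Fire out after step 7
Initially T: 17, now '.': 24
Total burnt (originally-T cells now '.'): 16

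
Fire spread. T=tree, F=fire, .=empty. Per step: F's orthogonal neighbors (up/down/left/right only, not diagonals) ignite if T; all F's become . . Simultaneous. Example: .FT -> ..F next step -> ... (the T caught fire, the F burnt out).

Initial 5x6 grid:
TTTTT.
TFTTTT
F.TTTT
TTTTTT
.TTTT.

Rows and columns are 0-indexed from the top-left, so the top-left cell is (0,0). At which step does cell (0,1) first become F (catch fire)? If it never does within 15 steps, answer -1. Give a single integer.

Step 1: cell (0,1)='F' (+4 fires, +2 burnt)
  -> target ignites at step 1
Step 2: cell (0,1)='.' (+5 fires, +4 burnt)
Step 3: cell (0,1)='.' (+5 fires, +5 burnt)
Step 4: cell (0,1)='.' (+5 fires, +5 burnt)
Step 5: cell (0,1)='.' (+3 fires, +5 burnt)
Step 6: cell (0,1)='.' (+2 fires, +3 burnt)
Step 7: cell (0,1)='.' (+0 fires, +2 burnt)
  fire out at step 7

1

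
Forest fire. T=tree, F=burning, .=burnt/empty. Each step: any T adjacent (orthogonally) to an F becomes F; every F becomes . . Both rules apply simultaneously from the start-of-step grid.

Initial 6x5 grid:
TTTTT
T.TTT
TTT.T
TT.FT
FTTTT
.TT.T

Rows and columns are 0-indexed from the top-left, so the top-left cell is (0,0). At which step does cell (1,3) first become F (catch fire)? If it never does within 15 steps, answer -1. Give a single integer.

Step 1: cell (1,3)='T' (+4 fires, +2 burnt)
Step 2: cell (1,3)='T' (+6 fires, +4 burnt)
Step 3: cell (1,3)='T' (+5 fires, +6 burnt)
Step 4: cell (1,3)='F' (+4 fires, +5 burnt)
  -> target ignites at step 4
Step 5: cell (1,3)='.' (+3 fires, +4 burnt)
Step 6: cell (1,3)='.' (+1 fires, +3 burnt)
Step 7: cell (1,3)='.' (+0 fires, +1 burnt)
  fire out at step 7

4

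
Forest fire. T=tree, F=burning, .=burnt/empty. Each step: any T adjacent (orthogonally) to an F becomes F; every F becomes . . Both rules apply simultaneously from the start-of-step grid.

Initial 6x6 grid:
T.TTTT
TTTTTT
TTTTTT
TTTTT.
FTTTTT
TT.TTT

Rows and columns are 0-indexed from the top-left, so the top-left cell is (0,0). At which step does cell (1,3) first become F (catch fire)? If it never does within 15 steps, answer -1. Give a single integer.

Step 1: cell (1,3)='T' (+3 fires, +1 burnt)
Step 2: cell (1,3)='T' (+4 fires, +3 burnt)
Step 3: cell (1,3)='T' (+4 fires, +4 burnt)
Step 4: cell (1,3)='T' (+6 fires, +4 burnt)
Step 5: cell (1,3)='T' (+5 fires, +6 burnt)
Step 6: cell (1,3)='F' (+4 fires, +5 burnt)
  -> target ignites at step 6
Step 7: cell (1,3)='.' (+3 fires, +4 burnt)
Step 8: cell (1,3)='.' (+2 fires, +3 burnt)
Step 9: cell (1,3)='.' (+1 fires, +2 burnt)
Step 10: cell (1,3)='.' (+0 fires, +1 burnt)
  fire out at step 10

6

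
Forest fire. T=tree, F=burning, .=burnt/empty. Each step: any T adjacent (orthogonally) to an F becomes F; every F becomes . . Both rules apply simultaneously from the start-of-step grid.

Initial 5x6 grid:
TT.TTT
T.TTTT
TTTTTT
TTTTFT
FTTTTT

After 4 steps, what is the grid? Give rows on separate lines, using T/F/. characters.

Step 1: 6 trees catch fire, 2 burn out
  TT.TTT
  T.TTTT
  TTTTFT
  FTTF.F
  .FTTFT
Step 2: 9 trees catch fire, 6 burn out
  TT.TTT
  T.TTFT
  FTTF.F
  .FF...
  ..FF.F
Step 3: 6 trees catch fire, 9 burn out
  TT.TFT
  F.TF.F
  .FF...
  ......
  ......
Step 4: 4 trees catch fire, 6 burn out
  FT.F.F
  ..F...
  ......
  ......
  ......

FT.F.F
..F...
......
......
......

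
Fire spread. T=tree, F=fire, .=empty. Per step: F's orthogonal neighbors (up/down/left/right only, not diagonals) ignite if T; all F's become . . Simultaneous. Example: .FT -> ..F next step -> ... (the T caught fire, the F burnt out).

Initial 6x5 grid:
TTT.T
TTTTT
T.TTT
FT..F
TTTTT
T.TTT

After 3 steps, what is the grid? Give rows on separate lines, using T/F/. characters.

Step 1: 5 trees catch fire, 2 burn out
  TTT.T
  TTTTT
  F.TTF
  .F...
  FTTTF
  T.TTT
Step 2: 7 trees catch fire, 5 burn out
  TTT.T
  FTTTF
  ..TF.
  .....
  .FTF.
  F.TTF
Step 3: 7 trees catch fire, 7 burn out
  FTT.F
  .FTF.
  ..F..
  .....
  ..F..
  ..TF.

FTT.F
.FTF.
..F..
.....
..F..
..TF.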